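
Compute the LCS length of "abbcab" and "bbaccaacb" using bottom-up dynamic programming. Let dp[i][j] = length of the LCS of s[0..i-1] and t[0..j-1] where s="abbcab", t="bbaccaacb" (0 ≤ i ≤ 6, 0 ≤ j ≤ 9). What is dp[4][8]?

   ''  b  b  a  c  c  a  a  c  b
''  0  0  0  0  0  0  0  0  0  0
 a  0  0  0  1  1  1  1  1  1  1
 b  0  1  1  1  1  1  1  1  1  2
 b  0  1  2  2  2  2  2  2  2  2
 c  0  1  2  2  3  3  3  3  3  3
 a  0  1  2  3  3  3  4  4  4  4
 b  0  1  2  3  3  3  4  4  4  5

3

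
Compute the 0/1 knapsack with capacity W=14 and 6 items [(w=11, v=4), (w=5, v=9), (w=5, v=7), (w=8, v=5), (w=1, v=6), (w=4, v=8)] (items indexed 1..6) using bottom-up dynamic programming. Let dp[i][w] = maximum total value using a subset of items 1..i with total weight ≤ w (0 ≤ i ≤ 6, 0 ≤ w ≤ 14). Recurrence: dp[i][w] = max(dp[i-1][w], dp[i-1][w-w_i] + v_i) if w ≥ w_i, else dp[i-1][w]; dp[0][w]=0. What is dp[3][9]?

9

i\w   0   1   2   3   4   5   6   7   8   9  10  11  12  13  14
  0   0   0   0   0   0   0   0   0   0   0   0   0   0   0   0
  1   0   0   0   0   0   0   0   0   0   0   0   4   4   4   4
  2   0   0   0   0   0   9   9   9   9   9   9   9   9   9   9
  3   0   0   0   0   0   9   9   9   9   9  16  16  16  16  16
  4   0   0   0   0   0   9   9   9   9   9  16  16  16  16  16
  5   0   6   6   6   6   9  15  15  15  15  16  22  22  22  22
  6   0   6   6   6   8  14  15  15  15  17  23  23  23  23  24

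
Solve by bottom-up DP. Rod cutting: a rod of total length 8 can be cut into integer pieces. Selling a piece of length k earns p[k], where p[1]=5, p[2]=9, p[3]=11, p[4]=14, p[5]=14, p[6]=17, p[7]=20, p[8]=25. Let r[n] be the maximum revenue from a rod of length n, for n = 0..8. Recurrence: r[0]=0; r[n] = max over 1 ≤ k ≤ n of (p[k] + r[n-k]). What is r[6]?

   n    0    1    2    3    4    5    6    7    8
r[n]    0    5   10   15   20   25   30   35   40

30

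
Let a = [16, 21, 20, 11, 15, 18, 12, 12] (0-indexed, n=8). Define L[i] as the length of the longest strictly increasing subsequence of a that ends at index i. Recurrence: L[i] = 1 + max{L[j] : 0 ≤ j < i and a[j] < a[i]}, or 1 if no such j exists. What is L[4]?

2

   i    0    1    2    3    4    5    6    7
a[i]   16   21   20   11   15   18   12   12
L[i]    1    2    2    1    2    3    2    2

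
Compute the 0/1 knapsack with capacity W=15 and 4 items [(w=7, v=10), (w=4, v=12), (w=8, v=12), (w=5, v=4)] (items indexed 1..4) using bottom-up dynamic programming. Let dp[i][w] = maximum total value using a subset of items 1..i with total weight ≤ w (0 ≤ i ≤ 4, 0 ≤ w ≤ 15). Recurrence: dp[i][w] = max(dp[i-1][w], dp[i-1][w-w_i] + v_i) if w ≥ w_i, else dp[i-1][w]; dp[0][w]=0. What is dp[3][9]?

i\w   0   1   2   3   4   5   6   7   8   9  10  11  12  13  14  15
  0   0   0   0   0   0   0   0   0   0   0   0   0   0   0   0   0
  1   0   0   0   0   0   0   0  10  10  10  10  10  10  10  10  10
  2   0   0   0   0  12  12  12  12  12  12  12  22  22  22  22  22
  3   0   0   0   0  12  12  12  12  12  12  12  22  24  24  24  24
  4   0   0   0   0  12  12  12  12  12  16  16  22  24  24  24  24

12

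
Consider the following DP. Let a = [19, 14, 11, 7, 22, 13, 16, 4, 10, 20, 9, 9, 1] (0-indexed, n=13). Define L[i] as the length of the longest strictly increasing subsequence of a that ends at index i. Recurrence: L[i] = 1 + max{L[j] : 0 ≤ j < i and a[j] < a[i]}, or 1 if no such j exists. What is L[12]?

   i    0    1    2    3    4    5    6    7    8    9   10   11   12
a[i]   19   14   11    7   22   13   16    4   10   20    9    9    1
L[i]    1    1    1    1    2    2    3    1    2    4    2    2    1

1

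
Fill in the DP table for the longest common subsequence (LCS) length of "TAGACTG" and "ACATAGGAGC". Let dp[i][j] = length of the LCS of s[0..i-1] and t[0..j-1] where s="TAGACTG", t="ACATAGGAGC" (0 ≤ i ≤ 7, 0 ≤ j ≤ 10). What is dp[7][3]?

   ''  A  C  A  T  A  G  G  A  G  C
''  0  0  0  0  0  0  0  0  0  0  0
 T  0  0  0  0  1  1  1  1  1  1  1
 A  0  1  1  1  1  2  2  2  2  2  2
 G  0  1  1  1  1  2  3  3  3  3  3
 A  0  1  1  2  2  2  3  3  4  4  4
 C  0  1  2  2  2  2  3  3  4  4  5
 T  0  1  2  2  3  3  3  3  4  4  5
 G  0  1  2  2  3  3  4  4  4  5  5

2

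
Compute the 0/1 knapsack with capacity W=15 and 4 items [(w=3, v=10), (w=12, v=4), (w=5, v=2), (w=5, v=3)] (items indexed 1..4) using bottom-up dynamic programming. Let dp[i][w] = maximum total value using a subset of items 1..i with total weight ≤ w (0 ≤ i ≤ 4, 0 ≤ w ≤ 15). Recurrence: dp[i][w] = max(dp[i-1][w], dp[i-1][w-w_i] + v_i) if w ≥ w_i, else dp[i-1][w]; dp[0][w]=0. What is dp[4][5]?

i\w   0   1   2   3   4   5   6   7   8   9  10  11  12  13  14  15
  0   0   0   0   0   0   0   0   0   0   0   0   0   0   0   0   0
  1   0   0   0  10  10  10  10  10  10  10  10  10  10  10  10  10
  2   0   0   0  10  10  10  10  10  10  10  10  10  10  10  10  14
  3   0   0   0  10  10  10  10  10  12  12  12  12  12  12  12  14
  4   0   0   0  10  10  10  10  10  13  13  13  13  13  15  15  15

10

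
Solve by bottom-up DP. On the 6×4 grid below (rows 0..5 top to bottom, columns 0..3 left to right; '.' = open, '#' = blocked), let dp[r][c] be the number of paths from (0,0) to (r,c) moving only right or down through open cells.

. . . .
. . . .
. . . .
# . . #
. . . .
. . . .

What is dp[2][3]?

r\c   0   1   2   3
  0   1   1   1   1
  1   1   2   3   4
  2   1   3   6  10
  3   0   3   9   0
  4   0   3  12  12
  5   0   3  15  27

10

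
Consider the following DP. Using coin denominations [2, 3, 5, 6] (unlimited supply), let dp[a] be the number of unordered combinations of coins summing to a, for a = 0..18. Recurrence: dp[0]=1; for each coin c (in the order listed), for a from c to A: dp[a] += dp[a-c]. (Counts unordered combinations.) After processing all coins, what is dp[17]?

14

after  coin     0     1     2     3     4     5     6     7     8     9    10    11    12    13    14    15    16    17    18
          2     1     0     1     0     1     0     1     0     1     0     1     0     1     0     1     0     1     0     1
          3     1     0     1     1     1     1     2     1     2     2     2     2     3     2     3     3     3     3     4
          5     1     0     1     1     1     2     2     2     3     3     4     4     5     5     6     7     7     8     9
          6     1     0     1     1     1     2     3     2     4     4     5     6     8     7    10    11    12    14    17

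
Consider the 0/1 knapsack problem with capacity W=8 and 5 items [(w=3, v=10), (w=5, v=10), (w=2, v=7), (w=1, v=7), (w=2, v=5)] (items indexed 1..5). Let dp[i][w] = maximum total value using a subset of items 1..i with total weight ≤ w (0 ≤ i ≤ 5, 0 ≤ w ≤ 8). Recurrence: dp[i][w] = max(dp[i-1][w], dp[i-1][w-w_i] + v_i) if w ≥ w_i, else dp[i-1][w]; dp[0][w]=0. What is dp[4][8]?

i\w   0   1   2   3   4   5   6   7   8
  0   0   0   0   0   0   0   0   0   0
  1   0   0   0  10  10  10  10  10  10
  2   0   0   0  10  10  10  10  10  20
  3   0   0   7  10  10  17  17  17  20
  4   0   7   7  14  17  17  24  24  24
  5   0   7   7  14  17  19  24  24  29

24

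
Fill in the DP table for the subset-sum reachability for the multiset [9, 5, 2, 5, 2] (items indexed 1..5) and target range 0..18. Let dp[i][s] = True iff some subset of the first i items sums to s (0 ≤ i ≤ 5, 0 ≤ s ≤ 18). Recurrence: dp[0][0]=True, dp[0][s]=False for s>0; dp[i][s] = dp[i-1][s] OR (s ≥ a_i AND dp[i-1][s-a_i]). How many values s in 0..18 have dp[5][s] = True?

13

i\s   0   1   2   3   4   5   6   7   8   9  10  11  12  13  14  15  16  17  18
  0   T   F   F   F   F   F   F   F   F   F   F   F   F   F   F   F   F   F   F
  1   T   F   F   F   F   F   F   F   F   T   F   F   F   F   F   F   F   F   F
  2   T   F   F   F   F   T   F   F   F   T   F   F   F   F   T   F   F   F   F
  3   T   F   T   F   F   T   F   T   F   T   F   T   F   F   T   F   T   F   F
  4   T   F   T   F   F   T   F   T   F   T   T   T   T   F   T   F   T   F   F
  5   T   F   T   F   T   T   F   T   F   T   T   T   T   T   T   F   T   F   T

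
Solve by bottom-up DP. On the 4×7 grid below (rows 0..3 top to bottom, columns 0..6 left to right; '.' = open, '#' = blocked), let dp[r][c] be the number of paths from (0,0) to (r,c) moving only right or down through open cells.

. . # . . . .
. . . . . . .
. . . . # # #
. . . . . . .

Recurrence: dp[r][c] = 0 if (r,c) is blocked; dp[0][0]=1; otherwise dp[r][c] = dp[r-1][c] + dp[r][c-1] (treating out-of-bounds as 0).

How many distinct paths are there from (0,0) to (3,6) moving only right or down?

16

r\c   0   1   2   3   4   5   6
  0   1   1   0   0   0   0   0
  1   1   2   2   2   2   2   2
  2   1   3   5   7   0   0   0
  3   1   4   9  16  16  16  16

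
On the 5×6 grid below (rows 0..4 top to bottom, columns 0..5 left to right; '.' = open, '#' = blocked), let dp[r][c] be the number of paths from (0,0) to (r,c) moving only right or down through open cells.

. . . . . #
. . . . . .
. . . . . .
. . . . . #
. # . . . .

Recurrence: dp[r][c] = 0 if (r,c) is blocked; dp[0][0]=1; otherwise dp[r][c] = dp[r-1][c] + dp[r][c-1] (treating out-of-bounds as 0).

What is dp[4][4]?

r\c   0   1   2   3   4   5
  0   1   1   1   1   1   0
  1   1   2   3   4   5   5
  2   1   3   6  10  15  20
  3   1   4  10  20  35   0
  4   1   0  10  30  65  65

65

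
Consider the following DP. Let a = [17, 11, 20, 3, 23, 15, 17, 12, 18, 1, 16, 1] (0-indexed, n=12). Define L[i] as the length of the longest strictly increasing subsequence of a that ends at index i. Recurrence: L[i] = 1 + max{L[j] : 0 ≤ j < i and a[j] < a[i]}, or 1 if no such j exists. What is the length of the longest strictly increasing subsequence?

4

   i    0    1    2    3    4    5    6    7    8    9   10   11
a[i]   17   11   20    3   23   15   17   12   18    1   16    1
L[i]    1    1    2    1    3    2    3    2    4    1    3    1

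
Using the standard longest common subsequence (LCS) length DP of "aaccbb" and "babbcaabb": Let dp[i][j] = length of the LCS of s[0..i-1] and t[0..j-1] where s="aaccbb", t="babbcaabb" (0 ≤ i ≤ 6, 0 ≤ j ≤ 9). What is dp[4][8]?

   ''  b  a  b  b  c  a  a  b  b
''  0  0  0  0  0  0  0  0  0  0
 a  0  0  1  1  1  1  1  1  1  1
 a  0  0  1  1  1  1  2  2  2  2
 c  0  0  1  1  1  2  2  2  2  2
 c  0  0  1  1  1  2  2  2  2  2
 b  0  1  1  2  2  2  2  2  3  3
 b  0  1  1  2  3  3  3  3  3  4

2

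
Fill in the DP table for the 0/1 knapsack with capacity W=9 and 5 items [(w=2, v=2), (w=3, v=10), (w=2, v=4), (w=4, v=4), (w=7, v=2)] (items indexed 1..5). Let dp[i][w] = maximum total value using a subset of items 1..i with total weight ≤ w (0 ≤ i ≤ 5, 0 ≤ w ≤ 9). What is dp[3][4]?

10

i\w   0   1   2   3   4   5   6   7   8   9
  0   0   0   0   0   0   0   0   0   0   0
  1   0   0   2   2   2   2   2   2   2   2
  2   0   0   2  10  10  12  12  12  12  12
  3   0   0   4  10  10  14  14  16  16  16
  4   0   0   4  10  10  14  14  16  16  18
  5   0   0   4  10  10  14  14  16  16  18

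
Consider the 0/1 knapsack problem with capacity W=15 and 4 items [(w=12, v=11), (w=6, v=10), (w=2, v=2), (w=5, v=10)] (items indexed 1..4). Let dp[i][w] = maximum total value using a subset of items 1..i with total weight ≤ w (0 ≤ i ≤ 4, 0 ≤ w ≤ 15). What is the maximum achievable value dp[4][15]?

i\w   0   1   2   3   4   5   6   7   8   9  10  11  12  13  14  15
  0   0   0   0   0   0   0   0   0   0   0   0   0   0   0   0   0
  1   0   0   0   0   0   0   0   0   0   0   0   0  11  11  11  11
  2   0   0   0   0   0   0  10  10  10  10  10  10  11  11  11  11
  3   0   0   2   2   2   2  10  10  12  12  12  12  12  12  13  13
  4   0   0   2   2   2  10  10  12  12  12  12  20  20  22  22  22

22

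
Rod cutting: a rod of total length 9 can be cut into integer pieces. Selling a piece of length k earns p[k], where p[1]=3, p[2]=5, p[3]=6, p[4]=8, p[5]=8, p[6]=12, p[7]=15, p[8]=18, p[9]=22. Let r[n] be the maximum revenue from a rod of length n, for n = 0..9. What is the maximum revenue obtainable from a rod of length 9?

   n    0    1    2    3    4    5    6    7    8    9
r[n]    0    3    6    9   12   15   18   21   24   27

27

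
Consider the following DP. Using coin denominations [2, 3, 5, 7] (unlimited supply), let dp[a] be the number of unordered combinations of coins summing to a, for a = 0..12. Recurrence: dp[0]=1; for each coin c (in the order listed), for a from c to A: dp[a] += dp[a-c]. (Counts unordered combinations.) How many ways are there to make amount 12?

7

after  coin     0     1     2     3     4     5     6     7     8     9    10    11    12
          2     1     0     1     0     1     0     1     0     1     0     1     0     1
          3     1     0     1     1     1     1     2     1     2     2     2     2     3
          5     1     0     1     1     1     2     2     2     3     3     4     4     5
          7     1     0     1     1     1     2     2     3     3     4     5     5     7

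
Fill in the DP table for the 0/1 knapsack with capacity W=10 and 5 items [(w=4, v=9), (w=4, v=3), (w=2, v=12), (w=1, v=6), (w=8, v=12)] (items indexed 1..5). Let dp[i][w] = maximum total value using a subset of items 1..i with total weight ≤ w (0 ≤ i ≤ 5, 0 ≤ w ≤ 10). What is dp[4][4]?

18

i\w   0   1   2   3   4   5   6   7   8   9  10
  0   0   0   0   0   0   0   0   0   0   0   0
  1   0   0   0   0   9   9   9   9   9   9   9
  2   0   0   0   0   9   9   9   9  12  12  12
  3   0   0  12  12  12  12  21  21  21  21  24
  4   0   6  12  18  18  18  21  27  27  27  27
  5   0   6  12  18  18  18  21  27  27  27  27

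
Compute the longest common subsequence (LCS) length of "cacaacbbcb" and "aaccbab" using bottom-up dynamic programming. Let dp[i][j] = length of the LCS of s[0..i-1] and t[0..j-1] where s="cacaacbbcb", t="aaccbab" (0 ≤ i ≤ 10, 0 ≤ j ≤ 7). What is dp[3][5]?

2

   ''  a  a  c  c  b  a  b
''  0  0  0  0  0  0  0  0
 c  0  0  0  1  1  1  1  1
 a  0  1  1  1  1  1  2  2
 c  0  1  1  2  2  2  2  2
 a  0  1  2  2  2  2  3  3
 a  0  1  2  2  2  2  3  3
 c  0  1  2  3  3  3  3  3
 b  0  1  2  3  3  4  4  4
 b  0  1  2  3  3  4  4  5
 c  0  1  2  3  4  4  4  5
 b  0  1  2  3  4  5  5  5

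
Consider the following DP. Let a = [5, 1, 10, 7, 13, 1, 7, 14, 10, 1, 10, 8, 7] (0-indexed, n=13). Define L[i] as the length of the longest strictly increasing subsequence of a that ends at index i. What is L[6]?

   i    0    1    2    3    4    5    6    7    8    9   10   11   12
a[i]    5    1   10    7   13    1    7   14   10    1   10    8    7
L[i]    1    1    2    2    3    1    2    4    3    1    3    3    2

2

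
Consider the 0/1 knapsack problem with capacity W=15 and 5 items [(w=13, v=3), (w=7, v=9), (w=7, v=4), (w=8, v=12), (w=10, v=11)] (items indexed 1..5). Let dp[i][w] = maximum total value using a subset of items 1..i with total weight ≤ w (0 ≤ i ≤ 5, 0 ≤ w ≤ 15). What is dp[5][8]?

12

i\w   0   1   2   3   4   5   6   7   8   9  10  11  12  13  14  15
  0   0   0   0   0   0   0   0   0   0   0   0   0   0   0   0   0
  1   0   0   0   0   0   0   0   0   0   0   0   0   0   3   3   3
  2   0   0   0   0   0   0   0   9   9   9   9   9   9   9   9   9
  3   0   0   0   0   0   0   0   9   9   9   9   9   9   9  13  13
  4   0   0   0   0   0   0   0   9  12  12  12  12  12  12  13  21
  5   0   0   0   0   0   0   0   9  12  12  12  12  12  12  13  21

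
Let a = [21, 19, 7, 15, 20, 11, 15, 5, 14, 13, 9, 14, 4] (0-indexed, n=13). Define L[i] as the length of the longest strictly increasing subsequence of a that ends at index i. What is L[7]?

   i    0    1    2    3    4    5    6    7    8    9   10   11   12
a[i]   21   19    7   15   20   11   15    5   14   13    9   14    4
L[i]    1    1    1    2    3    2    3    1    3    3    2    4    1

1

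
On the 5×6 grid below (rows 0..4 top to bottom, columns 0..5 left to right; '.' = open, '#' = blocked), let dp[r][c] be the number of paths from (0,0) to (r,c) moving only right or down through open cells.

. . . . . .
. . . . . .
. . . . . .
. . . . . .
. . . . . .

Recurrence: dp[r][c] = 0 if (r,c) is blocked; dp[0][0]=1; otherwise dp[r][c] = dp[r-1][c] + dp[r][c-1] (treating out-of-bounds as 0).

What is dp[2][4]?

15

r\c   0   1   2   3   4   5
  0   1   1   1   1   1   1
  1   1   2   3   4   5   6
  2   1   3   6  10  15  21
  3   1   4  10  20  35  56
  4   1   5  15  35  70 126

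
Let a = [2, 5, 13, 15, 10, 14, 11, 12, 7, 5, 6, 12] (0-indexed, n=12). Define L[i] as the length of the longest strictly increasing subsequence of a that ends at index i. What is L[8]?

3

   i    0    1    2    3    4    5    6    7    8    9   10   11
a[i]    2    5   13   15   10   14   11   12    7    5    6   12
L[i]    1    2    3    4    3    4    4    5    3    2    3    5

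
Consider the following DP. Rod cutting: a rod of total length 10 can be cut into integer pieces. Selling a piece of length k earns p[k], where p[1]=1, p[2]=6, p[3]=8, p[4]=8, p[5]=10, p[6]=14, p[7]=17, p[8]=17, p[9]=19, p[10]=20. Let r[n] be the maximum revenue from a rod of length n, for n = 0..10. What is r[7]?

   n    0    1    2    3    4    5    6    7    8    9   10
r[n]    0    1    6    8   12   14   18   20   24   26   30

20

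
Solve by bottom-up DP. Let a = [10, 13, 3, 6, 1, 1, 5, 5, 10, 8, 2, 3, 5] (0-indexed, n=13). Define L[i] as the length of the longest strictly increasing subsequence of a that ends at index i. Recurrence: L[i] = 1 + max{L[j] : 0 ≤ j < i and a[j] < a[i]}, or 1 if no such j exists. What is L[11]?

3

   i    0    1    2    3    4    5    6    7    8    9   10   11   12
a[i]   10   13    3    6    1    1    5    5   10    8    2    3    5
L[i]    1    2    1    2    1    1    2    2    3    3    2    3    4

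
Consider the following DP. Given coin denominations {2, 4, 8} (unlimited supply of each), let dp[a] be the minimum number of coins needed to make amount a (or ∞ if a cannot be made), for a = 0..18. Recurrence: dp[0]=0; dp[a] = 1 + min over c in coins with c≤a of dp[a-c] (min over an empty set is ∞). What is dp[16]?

2

 a  0  1  2  3  4  5  6  7  8  9 10 11 12 13 14 15 16 17 18
dp  0  -  1  -  1  -  2  -  1  -  2  -  2  -  3  -  2  -  3
(- denotes ∞ / unreachable)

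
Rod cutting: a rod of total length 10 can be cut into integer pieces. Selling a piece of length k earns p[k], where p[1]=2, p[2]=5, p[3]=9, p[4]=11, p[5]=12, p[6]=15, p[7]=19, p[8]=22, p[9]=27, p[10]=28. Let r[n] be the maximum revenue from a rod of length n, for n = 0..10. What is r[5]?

   n    0    1    2    3    4    5    6    7    8    9   10
r[n]    0    2    5    9   11   14   18   20   23   27   29

14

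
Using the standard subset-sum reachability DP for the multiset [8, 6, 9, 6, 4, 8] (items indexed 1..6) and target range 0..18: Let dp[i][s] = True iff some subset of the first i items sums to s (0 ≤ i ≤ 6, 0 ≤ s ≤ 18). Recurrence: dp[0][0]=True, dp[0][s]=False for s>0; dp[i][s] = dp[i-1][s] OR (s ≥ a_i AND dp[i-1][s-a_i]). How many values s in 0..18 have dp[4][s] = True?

8

i\s   0   1   2   3   4   5   6   7   8   9  10  11  12  13  14  15  16  17  18
  0   T   F   F   F   F   F   F   F   F   F   F   F   F   F   F   F   F   F   F
  1   T   F   F   F   F   F   F   F   T   F   F   F   F   F   F   F   F   F   F
  2   T   F   F   F   F   F   T   F   T   F   F   F   F   F   T   F   F   F   F
  3   T   F   F   F   F   F   T   F   T   T   F   F   F   F   T   T   F   T   F
  4   T   F   F   F   F   F   T   F   T   T   F   F   T   F   T   T   F   T   F
  5   T   F   F   F   T   F   T   F   T   T   T   F   T   T   T   T   T   T   T
  6   T   F   F   F   T   F   T   F   T   T   T   F   T   T   T   T   T   T   T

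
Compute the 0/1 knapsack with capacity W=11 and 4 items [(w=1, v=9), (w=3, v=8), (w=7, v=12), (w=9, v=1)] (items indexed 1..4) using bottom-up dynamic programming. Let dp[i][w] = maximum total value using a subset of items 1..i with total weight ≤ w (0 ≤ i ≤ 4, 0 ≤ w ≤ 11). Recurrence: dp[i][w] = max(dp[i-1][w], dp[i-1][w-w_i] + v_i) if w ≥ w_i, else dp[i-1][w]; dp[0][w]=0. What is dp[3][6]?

17

i\w   0   1   2   3   4   5   6   7   8   9  10  11
  0   0   0   0   0   0   0   0   0   0   0   0   0
  1   0   9   9   9   9   9   9   9   9   9   9   9
  2   0   9   9   9  17  17  17  17  17  17  17  17
  3   0   9   9   9  17  17  17  17  21  21  21  29
  4   0   9   9   9  17  17  17  17  21  21  21  29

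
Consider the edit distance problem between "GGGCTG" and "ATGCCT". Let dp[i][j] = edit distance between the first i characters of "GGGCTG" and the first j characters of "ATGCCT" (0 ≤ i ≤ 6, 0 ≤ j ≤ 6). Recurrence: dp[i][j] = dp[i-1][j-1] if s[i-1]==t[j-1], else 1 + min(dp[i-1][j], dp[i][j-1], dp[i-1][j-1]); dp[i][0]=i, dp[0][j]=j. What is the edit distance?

   ''  A  T  G  C  C  T
''  0  1  2  3  4  5  6
 G  1  1  2  2  3  4  5
 G  2  2  2  2  3  4  5
 G  3  3  3  2  3  4  5
 C  4  4  4  3  2  3  4
 T  5  5  4  4  3  3  3
 G  6  6  5  4  4  4  4

4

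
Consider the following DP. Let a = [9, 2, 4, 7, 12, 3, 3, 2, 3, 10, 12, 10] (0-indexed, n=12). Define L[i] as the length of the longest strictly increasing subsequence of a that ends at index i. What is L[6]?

2

   i    0    1    2    3    4    5    6    7    8    9   10   11
a[i]    9    2    4    7   12    3    3    2    3   10   12   10
L[i]    1    1    2    3    4    2    2    1    2    4    5    4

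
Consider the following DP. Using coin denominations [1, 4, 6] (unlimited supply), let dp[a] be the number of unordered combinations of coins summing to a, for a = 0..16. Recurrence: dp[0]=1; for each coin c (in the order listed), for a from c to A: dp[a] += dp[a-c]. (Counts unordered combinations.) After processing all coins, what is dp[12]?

after  coin     0     1     2     3     4     5     6     7     8     9    10    11    12    13    14    15    16
          1     1     1     1     1     1     1     1     1     1     1     1     1     1     1     1     1     1
          4     1     1     1     1     2     2     2     2     3     3     3     3     4     4     4     4     5
          6     1     1     1     1     2     2     3     3     4     4     5     5     7     7     8     8    10

7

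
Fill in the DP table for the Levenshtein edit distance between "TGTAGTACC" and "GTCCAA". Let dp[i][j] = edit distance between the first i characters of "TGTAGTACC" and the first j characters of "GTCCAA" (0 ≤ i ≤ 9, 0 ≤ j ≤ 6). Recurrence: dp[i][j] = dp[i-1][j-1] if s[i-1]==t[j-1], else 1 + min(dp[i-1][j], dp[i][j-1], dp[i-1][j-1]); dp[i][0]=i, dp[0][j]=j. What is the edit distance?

6

   ''  G  T  C  C  A  A
''  0  1  2  3  4  5  6
 T  1  1  1  2  3  4  5
 G  2  1  2  2  3  4  5
 T  3  2  1  2  3  4  5
 A  4  3  2  2  3  3  4
 G  5  4  3  3  3  4  4
 T  6  5  4  4  4  4  5
 A  7  6  5  5  5  4  4
 C  8  7  6  5  5  5  5
 C  9  8  7  6  5  6  6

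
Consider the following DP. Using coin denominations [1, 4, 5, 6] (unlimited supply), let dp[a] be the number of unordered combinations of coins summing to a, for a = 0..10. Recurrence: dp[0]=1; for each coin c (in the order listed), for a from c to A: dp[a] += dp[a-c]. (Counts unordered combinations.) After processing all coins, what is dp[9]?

after  coin     0     1     2     3     4     5     6     7     8     9    10
          1     1     1     1     1     1     1     1     1     1     1     1
          4     1     1     1     1     2     2     2     2     3     3     3
          5     1     1     1     1     2     3     3     3     4     5     6
          6     1     1     1     1     2     3     4     4     5     6     8

6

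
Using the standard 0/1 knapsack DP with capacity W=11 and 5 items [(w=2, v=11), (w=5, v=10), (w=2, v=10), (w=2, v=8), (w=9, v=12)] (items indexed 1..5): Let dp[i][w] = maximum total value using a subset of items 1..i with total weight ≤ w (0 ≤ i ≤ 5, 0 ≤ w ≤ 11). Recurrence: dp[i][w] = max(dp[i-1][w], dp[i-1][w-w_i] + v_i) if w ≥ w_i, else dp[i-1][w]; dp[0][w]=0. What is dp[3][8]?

21

i\w   0   1   2   3   4   5   6   7   8   9  10  11
  0   0   0   0   0   0   0   0   0   0   0   0   0
  1   0   0  11  11  11  11  11  11  11  11  11  11
  2   0   0  11  11  11  11  11  21  21  21  21  21
  3   0   0  11  11  21  21  21  21  21  31  31  31
  4   0   0  11  11  21  21  29  29  29  31  31  39
  5   0   0  11  11  21  21  29  29  29  31  31  39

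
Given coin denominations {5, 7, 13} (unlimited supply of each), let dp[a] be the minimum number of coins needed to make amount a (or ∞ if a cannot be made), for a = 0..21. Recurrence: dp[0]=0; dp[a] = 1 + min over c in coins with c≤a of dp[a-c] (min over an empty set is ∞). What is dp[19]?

 a  0  1  2  3  4  5  6  7  8  9 10 11 12 13 14 15 16 17 18 19 20 21
dp  0  -  -  -  -  1  -  1  -  -  2  -  2  1  2  3  -  3  2  3  2  3
(- denotes ∞ / unreachable)

3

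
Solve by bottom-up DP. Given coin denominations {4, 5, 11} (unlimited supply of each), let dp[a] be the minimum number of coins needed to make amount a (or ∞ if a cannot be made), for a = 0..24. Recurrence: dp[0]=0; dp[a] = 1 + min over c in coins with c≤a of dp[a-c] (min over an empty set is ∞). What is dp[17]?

 a  0  1  2  3  4  5  6  7  8  9 10 11 12 13 14 15 16 17 18 19 20 21 22 23 24
dp  0  -  -  -  1  1  -  -  2  2  2  1  3  3  3  2  2  4  4  3  3  3  2  4  4
(- denotes ∞ / unreachable)

4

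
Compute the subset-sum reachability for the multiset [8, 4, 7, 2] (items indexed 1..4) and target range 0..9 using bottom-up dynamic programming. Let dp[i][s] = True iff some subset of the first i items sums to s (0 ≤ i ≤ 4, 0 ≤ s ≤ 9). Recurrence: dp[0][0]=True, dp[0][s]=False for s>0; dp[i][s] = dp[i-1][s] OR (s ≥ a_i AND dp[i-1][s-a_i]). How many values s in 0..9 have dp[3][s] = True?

4

i\s   0   1   2   3   4   5   6   7   8   9
  0   T   F   F   F   F   F   F   F   F   F
  1   T   F   F   F   F   F   F   F   T   F
  2   T   F   F   F   T   F   F   F   T   F
  3   T   F   F   F   T   F   F   T   T   F
  4   T   F   T   F   T   F   T   T   T   T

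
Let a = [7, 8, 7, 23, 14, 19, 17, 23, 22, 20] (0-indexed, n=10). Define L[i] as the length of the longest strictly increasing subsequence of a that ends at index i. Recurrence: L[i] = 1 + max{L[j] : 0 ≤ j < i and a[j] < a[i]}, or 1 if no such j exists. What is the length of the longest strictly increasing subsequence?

   i    0    1    2    3    4    5    6    7    8    9
a[i]    7    8    7   23   14   19   17   23   22   20
L[i]    1    2    1    3    3    4    4    5    5    5

5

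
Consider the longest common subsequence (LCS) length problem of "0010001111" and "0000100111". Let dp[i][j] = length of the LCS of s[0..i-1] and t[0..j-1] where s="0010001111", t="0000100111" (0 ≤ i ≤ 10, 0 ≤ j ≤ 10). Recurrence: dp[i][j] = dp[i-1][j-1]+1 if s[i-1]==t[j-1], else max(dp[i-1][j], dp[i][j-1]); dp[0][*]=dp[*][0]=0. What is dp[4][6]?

   ''  0  0  0  0  1  0  0  1  1  1
''  0  0  0  0  0  0  0  0  0  0  0
 0  0  1  1  1  1  1  1  1  1  1  1
 0  0  1  2  2  2  2  2  2  2  2  2
 1  0  1  2  2  2  3  3  3  3  3  3
 0  0  1  2  3  3  3  4  4  4  4  4
 0  0  1  2  3  4  4  4  5  5  5  5
 0  0  1  2  3  4  4  5  5  5  5  5
 1  0  1  2  3  4  5  5  5  6  6  6
 1  0  1  2  3  4  5  5  5  6  7  7
 1  0  1  2  3  4  5  5  5  6  7  8
 1  0  1  2  3  4  5  5  5  6  7  8

4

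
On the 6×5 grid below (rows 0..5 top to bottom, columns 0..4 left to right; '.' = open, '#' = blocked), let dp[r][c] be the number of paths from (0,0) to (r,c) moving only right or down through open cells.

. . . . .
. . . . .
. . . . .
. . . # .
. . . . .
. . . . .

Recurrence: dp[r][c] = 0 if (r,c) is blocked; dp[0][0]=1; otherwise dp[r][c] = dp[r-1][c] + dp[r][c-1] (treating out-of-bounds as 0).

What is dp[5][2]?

21

r\c   0   1   2   3   4
  0   1   1   1   1   1
  1   1   2   3   4   5
  2   1   3   6  10  15
  3   1   4  10   0  15
  4   1   5  15  15  30
  5   1   6  21  36  66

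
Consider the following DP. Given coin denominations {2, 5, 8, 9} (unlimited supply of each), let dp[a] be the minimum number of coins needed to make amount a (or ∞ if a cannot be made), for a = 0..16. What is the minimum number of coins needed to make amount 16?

 a  0  1  2  3  4  5  6  7  8  9 10 11 12 13 14 15 16
dp  0  -  1  -  2  1  3  2  1  1  2  2  3  2  2  3  2
(- denotes ∞ / unreachable)

2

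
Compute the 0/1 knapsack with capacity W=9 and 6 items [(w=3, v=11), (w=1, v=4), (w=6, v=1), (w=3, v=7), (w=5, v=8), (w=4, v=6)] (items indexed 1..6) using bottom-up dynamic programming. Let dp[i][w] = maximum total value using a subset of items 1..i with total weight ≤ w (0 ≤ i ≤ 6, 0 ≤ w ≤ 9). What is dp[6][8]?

22

i\w   0   1   2   3   4   5   6   7   8   9
  0   0   0   0   0   0   0   0   0   0   0
  1   0   0   0  11  11  11  11  11  11  11
  2   0   4   4  11  15  15  15  15  15  15
  3   0   4   4  11  15  15  15  15  15  15
  4   0   4   4  11  15  15  18  22  22  22
  5   0   4   4  11  15  15  18  22  22  23
  6   0   4   4  11  15  15  18  22  22  23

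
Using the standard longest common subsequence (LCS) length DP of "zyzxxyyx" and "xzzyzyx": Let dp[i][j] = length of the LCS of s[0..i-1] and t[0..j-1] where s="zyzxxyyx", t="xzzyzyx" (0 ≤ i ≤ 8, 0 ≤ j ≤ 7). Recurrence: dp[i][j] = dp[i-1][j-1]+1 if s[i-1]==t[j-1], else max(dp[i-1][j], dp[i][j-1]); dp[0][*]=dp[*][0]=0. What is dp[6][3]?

2

   ''  x  z  z  y  z  y  x
''  0  0  0  0  0  0  0  0
 z  0  0  1  1  1  1  1  1
 y  0  0  1  1  2  2  2  2
 z  0  0  1  2  2  3  3  3
 x  0  1  1  2  2  3  3  4
 x  0  1  1  2  2  3  3  4
 y  0  1  1  2  3  3  4  4
 y  0  1  1  2  3  3  4  4
 x  0  1  1  2  3  3  4  5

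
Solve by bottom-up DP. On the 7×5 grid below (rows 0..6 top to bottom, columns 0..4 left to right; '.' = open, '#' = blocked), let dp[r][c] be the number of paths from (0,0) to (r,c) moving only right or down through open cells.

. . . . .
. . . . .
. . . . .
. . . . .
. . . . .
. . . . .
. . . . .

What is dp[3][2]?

r\c   0   1   2   3   4
  0   1   1   1   1   1
  1   1   2   3   4   5
  2   1   3   6  10  15
  3   1   4  10  20  35
  4   1   5  15  35  70
  5   1   6  21  56 126
  6   1   7  28  84 210

10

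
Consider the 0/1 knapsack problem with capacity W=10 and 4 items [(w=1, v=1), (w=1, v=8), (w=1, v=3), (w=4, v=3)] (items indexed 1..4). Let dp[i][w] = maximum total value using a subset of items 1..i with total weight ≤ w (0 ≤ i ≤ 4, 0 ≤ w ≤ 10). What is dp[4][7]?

i\w   0   1   2   3   4   5   6   7   8   9  10
  0   0   0   0   0   0   0   0   0   0   0   0
  1   0   1   1   1   1   1   1   1   1   1   1
  2   0   8   9   9   9   9   9   9   9   9   9
  3   0   8  11  12  12  12  12  12  12  12  12
  4   0   8  11  12  12  12  14  15  15  15  15

15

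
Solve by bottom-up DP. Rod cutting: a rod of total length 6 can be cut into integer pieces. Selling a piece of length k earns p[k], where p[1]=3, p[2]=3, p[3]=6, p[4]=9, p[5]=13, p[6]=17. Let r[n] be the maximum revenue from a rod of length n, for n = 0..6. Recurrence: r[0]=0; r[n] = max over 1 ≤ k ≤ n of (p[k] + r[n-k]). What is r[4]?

   n    0    1    2    3    4    5    6
r[n]    0    3    6    9   12   15   18

12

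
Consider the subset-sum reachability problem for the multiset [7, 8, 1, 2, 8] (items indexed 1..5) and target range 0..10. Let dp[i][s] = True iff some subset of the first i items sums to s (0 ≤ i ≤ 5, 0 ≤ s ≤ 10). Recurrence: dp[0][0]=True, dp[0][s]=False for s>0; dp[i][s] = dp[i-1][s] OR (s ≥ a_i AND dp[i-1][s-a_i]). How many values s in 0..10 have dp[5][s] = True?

i\s   0   1   2   3   4   5   6   7   8   9  10
  0   T   F   F   F   F   F   F   F   F   F   F
  1   T   F   F   F   F   F   F   T   F   F   F
  2   T   F   F   F   F   F   F   T   T   F   F
  3   T   T   F   F   F   F   F   T   T   T   F
  4   T   T   T   T   F   F   F   T   T   T   T
  5   T   T   T   T   F   F   F   T   T   T   T

8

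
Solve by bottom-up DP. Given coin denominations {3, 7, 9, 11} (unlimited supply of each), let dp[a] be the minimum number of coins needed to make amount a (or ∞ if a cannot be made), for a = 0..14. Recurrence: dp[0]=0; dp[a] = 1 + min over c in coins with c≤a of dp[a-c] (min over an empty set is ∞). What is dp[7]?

 a  0  1  2  3  4  5  6  7  8  9 10 11 12 13 14
dp  0  -  -  1  -  -  2  1  -  1  2  1  2  3  2
(- denotes ∞ / unreachable)

1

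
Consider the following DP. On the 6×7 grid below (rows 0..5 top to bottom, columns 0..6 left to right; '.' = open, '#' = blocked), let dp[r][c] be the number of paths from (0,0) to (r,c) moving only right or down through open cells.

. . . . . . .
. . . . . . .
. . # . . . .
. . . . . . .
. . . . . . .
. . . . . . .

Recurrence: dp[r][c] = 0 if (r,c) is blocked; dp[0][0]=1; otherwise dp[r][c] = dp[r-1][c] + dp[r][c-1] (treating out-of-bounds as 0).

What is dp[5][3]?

r\c   0   1   2   3   4   5   6
  0   1   1   1   1   1   1   1
  1   1   2   3   4   5   6   7
  2   1   3   0   4   9  15  22
  3   1   4   4   8  17  32  54
  4   1   5   9  17  34  66 120
  5   1   6  15  32  66 132 252

32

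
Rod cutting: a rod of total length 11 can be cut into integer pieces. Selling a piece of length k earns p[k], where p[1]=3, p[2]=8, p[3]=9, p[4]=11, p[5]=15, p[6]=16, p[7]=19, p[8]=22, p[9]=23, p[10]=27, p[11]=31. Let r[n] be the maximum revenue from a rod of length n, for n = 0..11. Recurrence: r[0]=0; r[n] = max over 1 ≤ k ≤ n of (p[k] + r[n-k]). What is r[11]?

   n    0    1    2    3    4    5    6    7    8    9   10   11
r[n]    0    3    8   11   16   19   24   27   32   35   40   43

43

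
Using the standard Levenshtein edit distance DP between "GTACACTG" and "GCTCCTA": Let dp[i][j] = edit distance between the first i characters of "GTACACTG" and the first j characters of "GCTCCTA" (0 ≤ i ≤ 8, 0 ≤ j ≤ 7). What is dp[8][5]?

5

   ''  G  C  T  C  C  T  A
''  0  1  2  3  4  5  6  7
 G  1  0  1  2  3  4  5  6
 T  2  1  1  1  2  3  4  5
 A  3  2  2  2  2  3  4  4
 C  4  3  2  3  2  2  3  4
 A  5  4  3  3  3  3  3  3
 C  6  5  4  4  3  3  4  4
 T  7  6  5  4  4  4  3  4
 G  8  7  6  5  5  5  4  4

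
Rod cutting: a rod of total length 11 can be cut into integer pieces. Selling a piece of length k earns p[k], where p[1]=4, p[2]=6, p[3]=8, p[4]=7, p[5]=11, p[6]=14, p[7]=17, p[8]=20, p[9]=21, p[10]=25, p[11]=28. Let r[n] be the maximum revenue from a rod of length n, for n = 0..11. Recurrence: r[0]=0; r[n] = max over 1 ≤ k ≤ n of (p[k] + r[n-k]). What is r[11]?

44

   n    0    1    2    3    4    5    6    7    8    9   10   11
r[n]    0    4    8   12   16   20   24   28   32   36   40   44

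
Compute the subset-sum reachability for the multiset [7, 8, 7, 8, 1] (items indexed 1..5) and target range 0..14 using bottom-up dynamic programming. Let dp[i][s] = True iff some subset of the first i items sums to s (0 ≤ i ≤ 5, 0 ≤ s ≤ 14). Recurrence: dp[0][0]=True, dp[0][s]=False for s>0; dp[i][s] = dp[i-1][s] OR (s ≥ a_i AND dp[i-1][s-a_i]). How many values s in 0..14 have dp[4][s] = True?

4

i\s   0   1   2   3   4   5   6   7   8   9  10  11  12  13  14
  0   T   F   F   F   F   F   F   F   F   F   F   F   F   F   F
  1   T   F   F   F   F   F   F   T   F   F   F   F   F   F   F
  2   T   F   F   F   F   F   F   T   T   F   F   F   F   F   F
  3   T   F   F   F   F   F   F   T   T   F   F   F   F   F   T
  4   T   F   F   F   F   F   F   T   T   F   F   F   F   F   T
  5   T   T   F   F   F   F   F   T   T   T   F   F   F   F   T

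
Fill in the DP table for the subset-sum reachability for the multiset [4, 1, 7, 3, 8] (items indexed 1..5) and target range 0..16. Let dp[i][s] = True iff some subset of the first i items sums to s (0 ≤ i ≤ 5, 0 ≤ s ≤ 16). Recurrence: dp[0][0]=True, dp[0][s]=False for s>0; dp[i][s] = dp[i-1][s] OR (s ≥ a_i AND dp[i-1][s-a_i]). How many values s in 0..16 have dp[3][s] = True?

8

i\s   0   1   2   3   4   5   6   7   8   9  10  11  12  13  14  15  16
  0   T   F   F   F   F   F   F   F   F   F   F   F   F   F   F   F   F
  1   T   F   F   F   T   F   F   F   F   F   F   F   F   F   F   F   F
  2   T   T   F   F   T   T   F   F   F   F   F   F   F   F   F   F   F
  3   T   T   F   F   T   T   F   T   T   F   F   T   T   F   F   F   F
  4   T   T   F   T   T   T   F   T   T   F   T   T   T   F   T   T   F
  5   T   T   F   T   T   T   F   T   T   T   T   T   T   T   T   T   T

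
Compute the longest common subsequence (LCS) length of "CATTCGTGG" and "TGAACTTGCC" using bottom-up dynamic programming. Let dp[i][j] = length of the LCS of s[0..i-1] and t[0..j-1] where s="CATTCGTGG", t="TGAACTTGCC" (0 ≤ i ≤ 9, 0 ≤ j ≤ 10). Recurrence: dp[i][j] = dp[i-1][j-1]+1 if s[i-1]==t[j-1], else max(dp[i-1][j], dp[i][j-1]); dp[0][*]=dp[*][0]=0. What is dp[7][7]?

3

   ''  T  G  A  A  C  T  T  G  C  C
''  0  0  0  0  0  0  0  0  0  0  0
 C  0  0  0  0  0  1  1  1  1  1  1
 A  0  0  0  1  1  1  1  1  1  1  1
 T  0  1  1  1  1  1  2  2  2  2  2
 T  0  1  1  1  1  1  2  3  3  3  3
 C  0  1  1  1  1  2  2  3  3  4  4
 G  0  1  2  2  2  2  2  3  4  4  4
 T  0  1  2  2  2  2  3  3  4  4  4
 G  0  1  2  2  2  2  3  3  4  4  4
 G  0  1  2  2  2  2  3  3  4  4  4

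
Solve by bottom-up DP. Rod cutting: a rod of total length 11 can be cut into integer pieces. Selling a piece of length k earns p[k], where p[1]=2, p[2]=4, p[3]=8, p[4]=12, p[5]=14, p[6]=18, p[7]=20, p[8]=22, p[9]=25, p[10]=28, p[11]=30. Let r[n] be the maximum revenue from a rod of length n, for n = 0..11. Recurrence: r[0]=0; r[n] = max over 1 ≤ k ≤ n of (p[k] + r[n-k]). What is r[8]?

24

   n    0    1    2    3    4    5    6    7    8    9   10   11
r[n]    0    2    4    8   12   14   18   20   24   26   30   32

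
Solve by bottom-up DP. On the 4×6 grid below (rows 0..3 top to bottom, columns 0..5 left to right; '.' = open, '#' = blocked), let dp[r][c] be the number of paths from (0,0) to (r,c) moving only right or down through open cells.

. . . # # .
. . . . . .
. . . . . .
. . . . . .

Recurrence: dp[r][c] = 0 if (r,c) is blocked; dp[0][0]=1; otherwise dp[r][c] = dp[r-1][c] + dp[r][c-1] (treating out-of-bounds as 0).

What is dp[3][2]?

r\c   0   1   2   3   4   5
  0   1   1   1   0   0   0
  1   1   2   3   3   3   3
  2   1   3   6   9  12  15
  3   1   4  10  19  31  46

10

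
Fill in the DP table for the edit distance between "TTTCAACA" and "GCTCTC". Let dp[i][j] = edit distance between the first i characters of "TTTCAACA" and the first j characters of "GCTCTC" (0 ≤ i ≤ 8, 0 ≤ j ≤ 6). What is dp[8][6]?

   ''  G  C  T  C  T  C
''  0  1  2  3  4  5  6
 T  1  1  2  2  3  4  5
 T  2  2  2  2  3  3  4
 T  3  3  3  2  3  3  4
 C  4  4  3  3  2  3  3
 A  5  5  4  4  3  3  4
 A  6  6  5  5  4  4  4
 C  7  7  6  6  5  5  4
 A  8  8  7  7  6  6  5

5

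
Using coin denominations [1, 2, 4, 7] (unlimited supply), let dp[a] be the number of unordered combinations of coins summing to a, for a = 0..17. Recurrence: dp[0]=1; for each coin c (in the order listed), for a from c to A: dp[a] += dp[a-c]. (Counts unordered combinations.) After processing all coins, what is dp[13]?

after  coin     0     1     2     3     4     5     6     7     8     9    10    11    12    13    14    15    16    17
          1     1     1     1     1     1     1     1     1     1     1     1     1     1     1     1     1     1     1
          2     1     1     2     2     3     3     4     4     5     5     6     6     7     7     8     8     9     9
          4     1     1     2     2     4     4     6     6     9     9    12    12    16    16    20    20    25    25
          7     1     1     2     2     4     4     6     7    10    11    14    16    20    22    27    30    36    39

22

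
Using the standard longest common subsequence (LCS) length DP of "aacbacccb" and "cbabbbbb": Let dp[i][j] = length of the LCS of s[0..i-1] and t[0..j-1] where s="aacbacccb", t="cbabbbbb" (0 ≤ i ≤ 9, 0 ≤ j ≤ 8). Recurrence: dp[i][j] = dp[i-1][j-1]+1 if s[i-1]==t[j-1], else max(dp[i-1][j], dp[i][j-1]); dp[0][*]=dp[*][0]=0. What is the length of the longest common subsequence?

   ''  c  b  a  b  b  b  b  b
''  0  0  0  0  0  0  0  0  0
 a  0  0  0  1  1  1  1  1  1
 a  0  0  0  1  1  1  1  1  1
 c  0  1  1  1  1  1  1  1  1
 b  0  1  2  2  2  2  2  2  2
 a  0  1  2  3  3  3  3  3  3
 c  0  1  2  3  3  3  3  3  3
 c  0  1  2  3  3  3  3  3  3
 c  0  1  2  3  3  3  3  3  3
 b  0  1  2  3  4  4  4  4  4

4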